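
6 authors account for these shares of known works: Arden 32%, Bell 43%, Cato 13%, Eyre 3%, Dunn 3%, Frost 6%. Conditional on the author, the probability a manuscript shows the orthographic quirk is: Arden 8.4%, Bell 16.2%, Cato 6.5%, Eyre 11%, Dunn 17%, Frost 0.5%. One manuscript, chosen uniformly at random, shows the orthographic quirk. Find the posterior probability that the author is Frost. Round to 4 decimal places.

0.0026

Compute prior × likelihood for every hypothesis:
  Arden: 0.32 × 0.084 = 0.02688
  Bell: 0.43 × 0.162 = 0.06966
  Cato: 0.13 × 0.065 = 0.00845
  Eyre: 0.03 × 0.11 = 0.0033
  Dunn: 0.03 × 0.17 = 0.0051
  Frost: 0.06 × 0.005 = 0.0003
Total = 0.11369.
P(Frost | evidence) = 0.0003 / 0.11369 ≈ 0.0026.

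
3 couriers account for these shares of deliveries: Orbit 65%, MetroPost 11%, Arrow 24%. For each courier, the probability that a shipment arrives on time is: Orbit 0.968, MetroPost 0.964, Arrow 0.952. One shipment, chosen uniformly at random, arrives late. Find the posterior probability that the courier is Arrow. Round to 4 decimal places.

Taking complements, P(late | each) = Orbit 0.032, MetroPost 0.036, Arrow 0.048.
Compute prior × likelihood for every hypothesis:
  Orbit: 0.65 × 0.032 = 0.0208
  MetroPost: 0.11 × 0.036 = 0.00396
  Arrow: 0.24 × 0.048 = 0.01152
Normalizing constant = 0.03628.
P(Arrow | evidence) = 0.01152 / 0.03628 ≈ 0.3175.

0.3175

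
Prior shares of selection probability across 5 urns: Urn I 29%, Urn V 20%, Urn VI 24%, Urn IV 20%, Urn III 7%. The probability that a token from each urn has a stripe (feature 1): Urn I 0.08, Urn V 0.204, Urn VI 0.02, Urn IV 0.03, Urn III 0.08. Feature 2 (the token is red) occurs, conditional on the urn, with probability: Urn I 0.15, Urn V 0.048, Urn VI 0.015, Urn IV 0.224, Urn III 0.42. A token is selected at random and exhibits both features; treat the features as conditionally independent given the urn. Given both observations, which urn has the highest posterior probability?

By Bayes' rule, posterior ∝ prior × likelihood:
  Urn I: 0.29 × 0.08 × 0.15 = 0.00348
  Urn V: 0.2 × 0.204 × 0.048 = 0.0019584
  Urn VI: 0.24 × 0.02 × 0.015 = 0.000072
  Urn IV: 0.2 × 0.03 × 0.224 = 0.001344
  Urn III: 0.07 × 0.08 × 0.42 = 0.002352
Normalizing constant = 0.0092064.
Largest term belongs to Urn I, so Urn I is most probable.

Urn I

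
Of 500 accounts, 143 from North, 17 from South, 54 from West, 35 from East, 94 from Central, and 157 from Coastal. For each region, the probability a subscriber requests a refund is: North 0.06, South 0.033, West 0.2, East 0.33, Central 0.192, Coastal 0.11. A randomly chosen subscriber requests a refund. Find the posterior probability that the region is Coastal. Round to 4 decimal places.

Compute prior × likelihood for every hypothesis:
  North: 0.286 × 0.06 = 0.01716
  South: 0.034 × 0.033 = 0.001122
  West: 0.108 × 0.2 = 0.0216
  East: 0.07 × 0.33 = 0.0231
  Central: 0.188 × 0.192 = 0.036096
  Coastal: 0.314 × 0.11 = 0.03454
Sum = 0.133618.
P(Coastal | evidence) = 0.03454 / 0.133618 ≈ 0.2585.

0.2585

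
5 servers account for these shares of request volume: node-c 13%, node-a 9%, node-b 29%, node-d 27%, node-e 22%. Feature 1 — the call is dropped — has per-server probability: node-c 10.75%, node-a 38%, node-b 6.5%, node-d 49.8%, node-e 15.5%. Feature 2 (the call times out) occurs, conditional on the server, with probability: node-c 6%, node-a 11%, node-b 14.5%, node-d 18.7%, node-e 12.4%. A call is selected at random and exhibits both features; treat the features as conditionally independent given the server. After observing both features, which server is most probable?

node-d

Compute prior × likelihood for every hypothesis:
  node-c: 0.13 × 0.1075 × 0.06 = 0.0008385
  node-a: 0.09 × 0.38 × 0.11 = 0.003762
  node-b: 0.29 × 0.065 × 0.145 = 0.00273325
  node-d: 0.27 × 0.498 × 0.187 = 0.02514402
  node-e: 0.22 × 0.155 × 0.124 = 0.0042284
Total = 0.03670617.
Largest term belongs to node-d, so node-d is most probable.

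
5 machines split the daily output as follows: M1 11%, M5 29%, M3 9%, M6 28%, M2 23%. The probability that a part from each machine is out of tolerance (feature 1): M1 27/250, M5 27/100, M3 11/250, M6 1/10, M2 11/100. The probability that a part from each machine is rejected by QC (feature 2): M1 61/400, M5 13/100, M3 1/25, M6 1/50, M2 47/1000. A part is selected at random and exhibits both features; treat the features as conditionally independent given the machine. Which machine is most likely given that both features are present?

M5

Unnormalized posteriors (prior × likelihood):
  M1: 0.11 × 0.108 × 0.1525 = 0.0018117
  M5: 0.29 × 0.27 × 0.13 = 0.010179
  M3: 0.09 × 0.044 × 0.04 = 0.0001584
  M6: 0.28 × 0.1 × 0.02 = 0.00056
  M2: 0.23 × 0.11 × 0.047 = 0.0011891
Normalizing constant = 0.0138982.
Largest term belongs to M5, so M5 is most probable.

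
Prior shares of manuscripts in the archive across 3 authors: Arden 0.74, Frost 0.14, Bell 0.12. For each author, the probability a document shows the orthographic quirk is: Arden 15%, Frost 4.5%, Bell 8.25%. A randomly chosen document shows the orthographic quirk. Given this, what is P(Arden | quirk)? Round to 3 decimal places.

0.873

Prior × likelihood for each hypothesis:
  Arden: 0.74 × 0.15 = 0.111
  Frost: 0.14 × 0.045 = 0.0063
  Bell: 0.12 × 0.0825 = 0.0099
Normalizing constant = 0.1272.
P(Arden | evidence) = 0.111 / 0.1272 ≈ 0.873.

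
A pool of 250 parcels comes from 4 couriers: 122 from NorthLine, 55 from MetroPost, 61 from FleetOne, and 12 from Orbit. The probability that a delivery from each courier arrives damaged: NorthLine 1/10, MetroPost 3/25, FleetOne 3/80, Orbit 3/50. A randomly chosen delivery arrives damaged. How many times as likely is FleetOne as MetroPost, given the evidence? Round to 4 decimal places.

By Bayes' rule, posterior ∝ prior × likelihood:
  NorthLine: 0.488 × 0.1 = 0.0488
  MetroPost: 0.22 × 0.12 = 0.0264
  FleetOne: 0.244 × 0.0375 = 0.00915
  Orbit: 0.048 × 0.06 = 0.00288
Sum = 0.08723.
The ratio is 0.00915 / 0.0264 (the normalizer cancels) = 0.3466.

0.3466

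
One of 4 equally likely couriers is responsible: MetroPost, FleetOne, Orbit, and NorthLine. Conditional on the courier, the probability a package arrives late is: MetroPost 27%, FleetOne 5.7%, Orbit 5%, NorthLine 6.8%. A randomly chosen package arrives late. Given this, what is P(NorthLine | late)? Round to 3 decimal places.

0.153

With a uniform prior (1/4 each), posterior ∝ likelihood:
  MetroPost: 0.27
  FleetOne: 0.057
  Orbit: 0.05
  NorthLine: 0.068
Normalizing constant = 0.445.
P(NorthLine | evidence) = 0.068 / 0.445 ≈ 0.153.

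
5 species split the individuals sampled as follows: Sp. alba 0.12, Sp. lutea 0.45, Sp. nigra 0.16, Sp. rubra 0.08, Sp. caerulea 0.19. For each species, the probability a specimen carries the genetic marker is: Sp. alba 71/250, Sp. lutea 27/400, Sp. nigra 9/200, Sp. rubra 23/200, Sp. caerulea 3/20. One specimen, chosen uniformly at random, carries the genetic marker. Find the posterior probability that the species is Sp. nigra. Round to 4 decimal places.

0.0658

Compute prior × likelihood for every hypothesis:
  Sp. alba: 0.12 × 0.284 = 0.03408
  Sp. lutea: 0.45 × 0.0675 = 0.030375
  Sp. nigra: 0.16 × 0.045 = 0.0072
  Sp. rubra: 0.08 × 0.115 = 0.0092
  Sp. caerulea: 0.19 × 0.15 = 0.0285
Normalizing constant = 0.109355.
P(Sp. nigra | evidence) = 0.0072 / 0.109355 ≈ 0.0658.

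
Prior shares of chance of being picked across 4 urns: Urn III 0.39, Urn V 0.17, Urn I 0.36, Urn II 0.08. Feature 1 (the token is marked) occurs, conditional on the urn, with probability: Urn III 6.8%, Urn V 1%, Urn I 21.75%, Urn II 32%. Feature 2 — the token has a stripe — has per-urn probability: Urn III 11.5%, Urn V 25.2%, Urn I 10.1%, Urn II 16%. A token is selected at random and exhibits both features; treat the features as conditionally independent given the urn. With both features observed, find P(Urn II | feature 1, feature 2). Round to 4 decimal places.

Prior × likelihood for each hypothesis:
  Urn III: 0.39 × 0.068 × 0.115 = 0.0030498
  Urn V: 0.17 × 0.01 × 0.252 = 0.0004284
  Urn I: 0.36 × 0.2175 × 0.101 = 0.0079083
  Urn II: 0.08 × 0.32 × 0.16 = 0.004096
Total = 0.0154825.
P(Urn II | evidence) = 0.004096 / 0.0154825 ≈ 0.2646.

0.2646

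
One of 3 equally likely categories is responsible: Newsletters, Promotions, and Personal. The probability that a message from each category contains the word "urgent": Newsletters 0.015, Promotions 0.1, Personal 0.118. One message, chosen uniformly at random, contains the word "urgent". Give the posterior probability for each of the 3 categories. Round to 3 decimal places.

Since the prior is uniform, the posterior is proportional to the likelihood:
  Newsletters: 0.015
  Promotions: 0.1
  Personal: 0.118
Sum = 0.233.
P(Newsletters | urgent-flag) = 0.015/0.233 ≈ 0.064
P(Promotions | urgent-flag) = 0.1/0.233 ≈ 0.429
P(Personal | urgent-flag) = 0.118/0.233 ≈ 0.506

Newsletters 0.064, Promotions 0.429, Personal 0.506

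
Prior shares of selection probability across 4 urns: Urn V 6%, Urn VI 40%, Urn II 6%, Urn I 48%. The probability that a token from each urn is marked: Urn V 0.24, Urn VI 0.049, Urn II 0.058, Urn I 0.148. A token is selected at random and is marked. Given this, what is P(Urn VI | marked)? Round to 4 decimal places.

By Bayes' rule, posterior ∝ prior × likelihood:
  Urn V: 0.06 × 0.24 = 0.0144
  Urn VI: 0.4 × 0.049 = 0.0196
  Urn II: 0.06 × 0.058 = 0.00348
  Urn I: 0.48 × 0.148 = 0.07104
Normalizing constant = 0.10852.
P(Urn VI | evidence) = 0.0196 / 0.10852 ≈ 0.1806.

0.1806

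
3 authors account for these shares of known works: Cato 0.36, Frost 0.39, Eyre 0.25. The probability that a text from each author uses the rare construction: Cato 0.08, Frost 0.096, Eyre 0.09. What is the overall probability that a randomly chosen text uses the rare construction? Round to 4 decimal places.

Compute prior × likelihood for every hypothesis:
  Cato: 0.36 × 0.08 = 0.0288
  Frost: 0.39 × 0.096 = 0.03744
  Eyre: 0.25 × 0.09 = 0.0225
P(rare-form) = 0.0288 + 0.03744 + 0.0225 = 0.08874 → 0.0887.

0.0887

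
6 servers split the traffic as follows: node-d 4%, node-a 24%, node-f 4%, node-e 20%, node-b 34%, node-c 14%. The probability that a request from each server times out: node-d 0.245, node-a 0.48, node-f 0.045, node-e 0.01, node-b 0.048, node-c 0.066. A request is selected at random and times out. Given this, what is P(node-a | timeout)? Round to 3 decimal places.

0.746

Prior × likelihood for each hypothesis:
  node-d: 0.04 × 0.245 = 0.0098
  node-a: 0.24 × 0.48 = 0.1152
  node-f: 0.04 × 0.045 = 0.0018
  node-e: 0.2 × 0.01 = 0.002
  node-b: 0.34 × 0.048 = 0.01632
  node-c: 0.14 × 0.066 = 0.00924
Total = 0.15436.
P(node-a | evidence) = 0.1152 / 0.15436 ≈ 0.746.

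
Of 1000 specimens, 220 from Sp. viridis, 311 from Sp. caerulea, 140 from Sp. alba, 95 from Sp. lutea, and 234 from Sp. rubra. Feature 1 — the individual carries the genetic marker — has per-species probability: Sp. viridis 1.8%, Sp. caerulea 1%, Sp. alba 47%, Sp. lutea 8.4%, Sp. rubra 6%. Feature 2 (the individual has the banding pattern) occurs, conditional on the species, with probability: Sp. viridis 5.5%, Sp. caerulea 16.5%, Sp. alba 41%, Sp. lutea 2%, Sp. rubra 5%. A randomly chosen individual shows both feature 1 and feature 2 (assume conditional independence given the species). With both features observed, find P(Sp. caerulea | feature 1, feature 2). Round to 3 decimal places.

By Bayes' rule, posterior ∝ prior × likelihood:
  Sp. viridis: 0.22 × 0.018 × 0.055 = 0.0002178
  Sp. caerulea: 0.311 × 0.01 × 0.165 = 0.00051315
  Sp. alba: 0.14 × 0.47 × 0.41 = 0.026978
  Sp. lutea: 0.095 × 0.084 × 0.02 = 0.0001596
  Sp. rubra: 0.234 × 0.06 × 0.05 = 0.000702
Normalizing constant = 0.02857055.
P(Sp. caerulea | evidence) = 0.00051315 / 0.02857055 ≈ 0.018.

0.018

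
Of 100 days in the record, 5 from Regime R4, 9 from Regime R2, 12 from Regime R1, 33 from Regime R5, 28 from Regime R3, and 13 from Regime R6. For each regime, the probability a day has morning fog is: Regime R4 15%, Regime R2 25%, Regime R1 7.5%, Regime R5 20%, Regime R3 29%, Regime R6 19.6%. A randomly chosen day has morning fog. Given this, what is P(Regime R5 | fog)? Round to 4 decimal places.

Unnormalized posteriors (prior × likelihood):
  Regime R4: 0.05 × 0.15 = 0.0075
  Regime R2: 0.09 × 0.25 = 0.0225
  Regime R1: 0.12 × 0.075 = 0.009
  Regime R5: 0.33 × 0.2 = 0.066
  Regime R3: 0.28 × 0.29 = 0.0812
  Regime R6: 0.13 × 0.196 = 0.02548
Normalizing constant = 0.21168.
P(Regime R5 | evidence) = 0.066 / 0.21168 ≈ 0.3118.

0.3118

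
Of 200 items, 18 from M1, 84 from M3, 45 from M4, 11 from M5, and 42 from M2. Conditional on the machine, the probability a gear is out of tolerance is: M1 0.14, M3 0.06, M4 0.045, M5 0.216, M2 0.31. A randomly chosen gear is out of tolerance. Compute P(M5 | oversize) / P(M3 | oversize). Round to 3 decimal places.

0.471

By Bayes' rule, posterior ∝ prior × likelihood:
  M1: 0.09 × 0.14 = 0.0126
  M3: 0.42 × 0.06 = 0.0252
  M4: 0.225 × 0.045 = 0.010125
  M5: 0.055 × 0.216 = 0.01188
  M2: 0.21 × 0.31 = 0.0651
Normalizing constant = 0.124905.
The ratio is 0.01188 / 0.0252 (the normalizer cancels) = 0.471.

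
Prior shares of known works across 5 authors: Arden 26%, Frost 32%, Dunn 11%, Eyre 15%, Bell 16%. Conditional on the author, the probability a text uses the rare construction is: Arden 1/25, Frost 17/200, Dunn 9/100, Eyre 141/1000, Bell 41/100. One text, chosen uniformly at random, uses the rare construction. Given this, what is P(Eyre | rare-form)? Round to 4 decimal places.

Prior × likelihood for each hypothesis:
  Arden: 0.26 × 0.04 = 0.0104
  Frost: 0.32 × 0.085 = 0.0272
  Dunn: 0.11 × 0.09 = 0.0099
  Eyre: 0.15 × 0.141 = 0.02115
  Bell: 0.16 × 0.41 = 0.0656
Sum = 0.13425.
P(Eyre | evidence) = 0.02115 / 0.13425 ≈ 0.1575.

0.1575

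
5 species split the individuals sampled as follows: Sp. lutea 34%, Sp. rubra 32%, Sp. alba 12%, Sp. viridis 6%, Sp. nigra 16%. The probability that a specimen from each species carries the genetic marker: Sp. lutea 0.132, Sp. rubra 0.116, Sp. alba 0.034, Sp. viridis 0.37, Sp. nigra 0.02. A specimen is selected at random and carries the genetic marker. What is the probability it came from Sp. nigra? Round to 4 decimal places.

Prior × likelihood for each hypothesis:
  Sp. lutea: 0.34 × 0.132 = 0.04488
  Sp. rubra: 0.32 × 0.116 = 0.03712
  Sp. alba: 0.12 × 0.034 = 0.00408
  Sp. viridis: 0.06 × 0.37 = 0.0222
  Sp. nigra: 0.16 × 0.02 = 0.0032
Sum = 0.11148.
P(Sp. nigra | evidence) = 0.0032 / 0.11148 ≈ 0.0287.

0.0287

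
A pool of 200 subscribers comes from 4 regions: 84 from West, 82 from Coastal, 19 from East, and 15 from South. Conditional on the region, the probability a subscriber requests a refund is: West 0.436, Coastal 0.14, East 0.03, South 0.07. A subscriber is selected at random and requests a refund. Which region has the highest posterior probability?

By Bayes' rule, posterior ∝ prior × likelihood:
  West: 0.42 × 0.436 = 0.18312
  Coastal: 0.41 × 0.14 = 0.0574
  East: 0.095 × 0.03 = 0.00285
  South: 0.075 × 0.07 = 0.00525
Sum = 0.24862.
Largest term belongs to West, so West is most probable.

West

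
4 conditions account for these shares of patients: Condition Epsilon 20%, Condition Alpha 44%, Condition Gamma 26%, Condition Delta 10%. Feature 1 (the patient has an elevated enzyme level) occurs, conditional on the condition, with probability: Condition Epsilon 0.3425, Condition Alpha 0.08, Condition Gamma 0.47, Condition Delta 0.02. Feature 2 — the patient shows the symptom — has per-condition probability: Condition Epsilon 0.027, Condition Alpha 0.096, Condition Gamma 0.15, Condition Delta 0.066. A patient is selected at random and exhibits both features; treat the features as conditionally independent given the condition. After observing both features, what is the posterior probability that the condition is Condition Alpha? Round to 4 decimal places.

0.1426

Compute prior × likelihood for every hypothesis:
  Condition Epsilon: 0.2 × 0.3425 × 0.027 = 0.0018495
  Condition Alpha: 0.44 × 0.08 × 0.096 = 0.0033792
  Condition Gamma: 0.26 × 0.47 × 0.15 = 0.01833
  Condition Delta: 0.1 × 0.02 × 0.066 = 0.000132
Sum = 0.0236907.
P(Condition Alpha | evidence) = 0.0033792 / 0.0236907 ≈ 0.1426.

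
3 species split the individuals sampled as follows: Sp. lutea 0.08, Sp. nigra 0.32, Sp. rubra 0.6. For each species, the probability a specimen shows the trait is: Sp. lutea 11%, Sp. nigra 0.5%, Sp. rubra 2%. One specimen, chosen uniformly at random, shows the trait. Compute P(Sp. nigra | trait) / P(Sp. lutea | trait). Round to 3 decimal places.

By Bayes' rule, posterior ∝ prior × likelihood:
  Sp. lutea: 0.08 × 0.11 = 0.0088
  Sp. nigra: 0.32 × 0.005 = 0.0016
  Sp. rubra: 0.6 × 0.02 = 0.012
Normalizing constant = 0.0224.
The ratio is 0.0016 / 0.0088 (the normalizer cancels) = 0.182.

0.182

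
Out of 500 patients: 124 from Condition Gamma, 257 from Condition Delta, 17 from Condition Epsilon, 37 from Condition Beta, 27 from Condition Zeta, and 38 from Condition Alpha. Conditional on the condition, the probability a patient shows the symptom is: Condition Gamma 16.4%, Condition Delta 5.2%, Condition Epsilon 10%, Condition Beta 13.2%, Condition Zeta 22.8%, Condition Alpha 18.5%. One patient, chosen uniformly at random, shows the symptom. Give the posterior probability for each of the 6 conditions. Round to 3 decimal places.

Compute prior × likelihood for every hypothesis:
  Condition Gamma: 0.248 × 0.164 = 0.040672
  Condition Delta: 0.514 × 0.052 = 0.026728
  Condition Epsilon: 0.034 × 0.1 = 0.0034
  Condition Beta: 0.074 × 0.132 = 0.009768
  Condition Zeta: 0.054 × 0.228 = 0.012312
  Condition Alpha: 0.076 × 0.185 = 0.01406
Total = 0.10694.
P(Condition Gamma | symptomatic) = 0.040672/0.10694 ≈ 0.380
P(Condition Delta | symptomatic) = 0.026728/0.10694 ≈ 0.250
P(Condition Epsilon | symptomatic) = 0.0034/0.10694 ≈ 0.032
P(Condition Beta | symptomatic) = 0.009768/0.10694 ≈ 0.091
P(Condition Zeta | symptomatic) = 0.012312/0.10694 ≈ 0.115
P(Condition Alpha | symptomatic) = 0.01406/0.10694 ≈ 0.131

Condition Gamma 0.380, Condition Delta 0.250, Condition Epsilon 0.032, Condition Beta 0.091, Condition Zeta 0.115, Condition Alpha 0.131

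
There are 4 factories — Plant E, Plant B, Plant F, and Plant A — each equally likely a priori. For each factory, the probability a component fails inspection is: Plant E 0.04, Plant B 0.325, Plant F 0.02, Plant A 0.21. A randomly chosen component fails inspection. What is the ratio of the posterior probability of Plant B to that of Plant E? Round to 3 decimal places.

Since the prior is uniform, the posterior is proportional to the likelihood:
  Plant E: 0.04
  Plant B: 0.325
  Plant F: 0.02
  Plant A: 0.21
Sum = 0.595.
The ratio is 0.325 / 0.04 (the normalizer cancels) = 8.125.

8.125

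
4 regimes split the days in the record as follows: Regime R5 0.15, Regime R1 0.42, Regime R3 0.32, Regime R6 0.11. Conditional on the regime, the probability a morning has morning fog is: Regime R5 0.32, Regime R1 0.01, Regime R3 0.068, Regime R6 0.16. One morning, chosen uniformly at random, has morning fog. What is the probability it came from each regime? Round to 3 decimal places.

By Bayes' rule, posterior ∝ prior × likelihood:
  Regime R5: 0.15 × 0.32 = 0.048
  Regime R1: 0.42 × 0.01 = 0.0042
  Regime R3: 0.32 × 0.068 = 0.02176
  Regime R6: 0.11 × 0.16 = 0.0176
Sum = 0.09156.
P(Regime R5 | fog) = 0.048/0.09156 ≈ 0.524
P(Regime R1 | fog) = 0.0042/0.09156 ≈ 0.046
P(Regime R3 | fog) = 0.02176/0.09156 ≈ 0.238
P(Regime R6 | fog) = 0.0176/0.09156 ≈ 0.192
(Check: 0.524+0.046+0.238+0.192 = 1.000.)

Regime R5 0.524, Regime R1 0.046, Regime R3 0.238, Regime R6 0.192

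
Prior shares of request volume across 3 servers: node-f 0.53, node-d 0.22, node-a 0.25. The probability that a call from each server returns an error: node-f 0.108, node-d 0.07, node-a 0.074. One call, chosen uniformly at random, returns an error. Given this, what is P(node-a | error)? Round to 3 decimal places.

0.203

Compute prior × likelihood for every hypothesis:
  node-f: 0.53 × 0.108 = 0.05724
  node-d: 0.22 × 0.07 = 0.0154
  node-a: 0.25 × 0.074 = 0.0185
Normalizing constant = 0.09114.
P(node-a | evidence) = 0.0185 / 0.09114 ≈ 0.203.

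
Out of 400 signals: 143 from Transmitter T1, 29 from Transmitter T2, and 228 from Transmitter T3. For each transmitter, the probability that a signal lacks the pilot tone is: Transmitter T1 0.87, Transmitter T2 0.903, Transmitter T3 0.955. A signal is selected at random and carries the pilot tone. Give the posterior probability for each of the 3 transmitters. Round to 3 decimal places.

Taking complements, P(pilot | each) = Transmitter T1 0.13, Transmitter T2 0.097, Transmitter T3 0.045.
Prior × likelihood for each hypothesis:
  Transmitter T1: 0.3575 × 0.13 = 0.046475
  Transmitter T2: 0.0725 × 0.097 = 0.0070325
  Transmitter T3: 0.57 × 0.045 = 0.02565
Sum = 0.0791575.
P(Transmitter T1 | pilot) = 0.046475/0.0791575 ≈ 0.587
P(Transmitter T2 | pilot) = 0.0070325/0.0791575 ≈ 0.089
P(Transmitter T3 | pilot) = 0.02565/0.0791575 ≈ 0.324

Transmitter T1 0.587, Transmitter T2 0.089, Transmitter T3 0.324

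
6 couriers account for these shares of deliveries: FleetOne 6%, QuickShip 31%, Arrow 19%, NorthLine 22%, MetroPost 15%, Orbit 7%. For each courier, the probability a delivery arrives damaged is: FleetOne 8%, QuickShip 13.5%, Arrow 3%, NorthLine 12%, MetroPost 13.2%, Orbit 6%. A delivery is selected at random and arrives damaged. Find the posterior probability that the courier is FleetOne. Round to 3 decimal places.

0.047

By Bayes' rule, posterior ∝ prior × likelihood:
  FleetOne: 0.06 × 0.08 = 0.0048
  QuickShip: 0.31 × 0.135 = 0.04185
  Arrow: 0.19 × 0.03 = 0.0057
  NorthLine: 0.22 × 0.12 = 0.0264
  MetroPost: 0.15 × 0.132 = 0.0198
  Orbit: 0.07 × 0.06 = 0.0042
Sum = 0.10275.
P(FleetOne | evidence) = 0.0048 / 0.10275 ≈ 0.047.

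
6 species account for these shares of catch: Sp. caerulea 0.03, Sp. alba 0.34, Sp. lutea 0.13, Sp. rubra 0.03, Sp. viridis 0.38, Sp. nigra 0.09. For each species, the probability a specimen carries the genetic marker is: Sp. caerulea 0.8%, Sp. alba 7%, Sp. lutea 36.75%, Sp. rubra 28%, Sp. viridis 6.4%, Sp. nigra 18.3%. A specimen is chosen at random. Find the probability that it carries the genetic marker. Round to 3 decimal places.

Unnormalized posteriors (prior × likelihood):
  Sp. caerulea: 0.03 × 0.008 = 0.00024
  Sp. alba: 0.34 × 0.07 = 0.0238
  Sp. lutea: 0.13 × 0.3675 = 0.047775
  Sp. rubra: 0.03 × 0.28 = 0.0084
  Sp. viridis: 0.38 × 0.064 = 0.02432
  Sp. nigra: 0.09 × 0.183 = 0.01647
P(marker) = 0.00024 + 0.0238 + 0.047775 + 0.0084 + 0.02432 + 0.01647 = 0.121005 → 0.121.

0.121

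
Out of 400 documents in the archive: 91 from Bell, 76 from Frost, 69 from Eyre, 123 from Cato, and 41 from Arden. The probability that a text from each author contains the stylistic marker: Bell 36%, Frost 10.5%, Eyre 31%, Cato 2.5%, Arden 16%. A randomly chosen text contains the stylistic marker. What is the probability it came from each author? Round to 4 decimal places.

Compute prior × likelihood for every hypothesis:
  Bell: 0.2275 × 0.36 = 0.0819
  Frost: 0.19 × 0.105 = 0.01995
  Eyre: 0.1725 × 0.31 = 0.053475
  Cato: 0.3075 × 0.025 = 0.0076875
  Arden: 0.1025 × 0.16 = 0.0164
Normalizing constant = 0.1794125.
P(Bell | marker) = 0.0819/0.1794125 ≈ 0.4565
P(Frost | marker) = 0.01995/0.1794125 ≈ 0.1112
P(Eyre | marker) = 0.053475/0.1794125 ≈ 0.2981
P(Cato | marker) = 0.0076875/0.1794125 ≈ 0.0428
P(Arden | marker) = 0.0164/0.1794125 ≈ 0.0914

Bell 0.4565, Frost 0.1112, Eyre 0.2981, Cato 0.0428, Arden 0.0914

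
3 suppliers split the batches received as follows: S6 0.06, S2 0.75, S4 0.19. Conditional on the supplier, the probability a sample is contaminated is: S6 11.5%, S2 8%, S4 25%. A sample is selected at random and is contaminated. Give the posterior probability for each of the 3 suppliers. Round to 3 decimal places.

Prior × likelihood for each hypothesis:
  S6: 0.06 × 0.115 = 0.0069
  S2: 0.75 × 0.08 = 0.06
  S4: 0.19 × 0.25 = 0.0475
Total = 0.1144.
P(S6 | contaminated) = 0.0069/0.1144 ≈ 0.060
P(S2 | contaminated) = 0.06/0.1144 ≈ 0.524
P(S4 | contaminated) = 0.0475/0.1144 ≈ 0.415
(Check: 0.060+0.524+0.415 = 0.999.)

S6 0.060, S2 0.524, S4 0.415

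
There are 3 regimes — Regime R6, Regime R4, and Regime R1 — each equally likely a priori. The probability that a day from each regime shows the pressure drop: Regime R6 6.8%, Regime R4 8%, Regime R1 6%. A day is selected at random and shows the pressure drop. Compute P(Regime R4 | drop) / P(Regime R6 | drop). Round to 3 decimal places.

1.176

With a uniform prior (1/3 each), posterior ∝ likelihood:
  Regime R6: 0.068
  Regime R4: 0.08
  Regime R1: 0.06
Total = 0.208.
The ratio is 0.08 / 0.068 (the normalizer cancels) = 1.176.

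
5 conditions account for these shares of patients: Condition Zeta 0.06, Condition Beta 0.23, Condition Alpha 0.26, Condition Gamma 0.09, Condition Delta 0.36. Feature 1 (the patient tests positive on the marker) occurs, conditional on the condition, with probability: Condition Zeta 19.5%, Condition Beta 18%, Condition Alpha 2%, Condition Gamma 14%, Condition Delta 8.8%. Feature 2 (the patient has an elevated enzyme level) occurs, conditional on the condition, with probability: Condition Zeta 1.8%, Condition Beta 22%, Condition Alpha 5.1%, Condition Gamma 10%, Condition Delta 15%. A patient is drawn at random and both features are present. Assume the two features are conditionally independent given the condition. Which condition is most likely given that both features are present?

Condition Beta

Unnormalized posteriors (prior × likelihood):
  Condition Zeta: 0.06 × 0.195 × 0.018 = 0.0002106
  Condition Beta: 0.23 × 0.18 × 0.22 = 0.009108
  Condition Alpha: 0.26 × 0.02 × 0.051 = 0.0002652
  Condition Gamma: 0.09 × 0.14 × 0.1 = 0.00126
  Condition Delta: 0.36 × 0.088 × 0.15 = 0.004752
Normalizing constant = 0.0155958.
Largest term belongs to Condition Beta, so Condition Beta is most probable.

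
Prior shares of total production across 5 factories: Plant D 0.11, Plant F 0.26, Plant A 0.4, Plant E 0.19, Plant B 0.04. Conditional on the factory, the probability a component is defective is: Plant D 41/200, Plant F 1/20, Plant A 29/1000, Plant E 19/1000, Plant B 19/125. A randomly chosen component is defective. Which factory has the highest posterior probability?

Plant D

Compute prior × likelihood for every hypothesis:
  Plant D: 0.11 × 0.205 = 0.02255
  Plant F: 0.26 × 0.05 = 0.013
  Plant A: 0.4 × 0.029 = 0.0116
  Plant E: 0.19 × 0.019 = 0.00361
  Plant B: 0.04 × 0.152 = 0.00608
Total = 0.05684.
Largest term belongs to Plant D, so Plant D is most probable.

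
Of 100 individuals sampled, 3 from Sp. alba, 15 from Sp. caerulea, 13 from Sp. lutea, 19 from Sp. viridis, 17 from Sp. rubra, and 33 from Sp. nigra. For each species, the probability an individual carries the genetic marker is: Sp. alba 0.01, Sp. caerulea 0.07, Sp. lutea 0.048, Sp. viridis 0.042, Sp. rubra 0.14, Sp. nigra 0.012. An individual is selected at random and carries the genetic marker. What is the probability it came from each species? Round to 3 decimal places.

Sp. alba 0.006, Sp. caerulea 0.199, Sp. lutea 0.118, Sp. viridis 0.151, Sp. rubra 0.451, Sp. nigra 0.075

Compute prior × likelihood for every hypothesis:
  Sp. alba: 0.03 × 0.01 = 0.0003
  Sp. caerulea: 0.15 × 0.07 = 0.0105
  Sp. lutea: 0.13 × 0.048 = 0.00624
  Sp. viridis: 0.19 × 0.042 = 0.00798
  Sp. rubra: 0.17 × 0.14 = 0.0238
  Sp. nigra: 0.33 × 0.012 = 0.00396
Total = 0.05278.
P(Sp. alba | marker) = 0.0003/0.05278 ≈ 0.006
P(Sp. caerulea | marker) = 0.0105/0.05278 ≈ 0.199
P(Sp. lutea | marker) = 0.00624/0.05278 ≈ 0.118
P(Sp. viridis | marker) = 0.00798/0.05278 ≈ 0.151
P(Sp. rubra | marker) = 0.0238/0.05278 ≈ 0.451
P(Sp. nigra | marker) = 0.00396/0.05278 ≈ 0.075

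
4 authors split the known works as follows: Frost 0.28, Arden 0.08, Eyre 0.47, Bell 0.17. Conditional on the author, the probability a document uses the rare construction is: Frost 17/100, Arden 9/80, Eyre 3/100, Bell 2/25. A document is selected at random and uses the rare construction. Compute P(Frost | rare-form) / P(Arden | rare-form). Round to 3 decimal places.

Unnormalized posteriors (prior × likelihood):
  Frost: 0.28 × 0.17 = 0.0476
  Arden: 0.08 × 0.1125 = 0.009
  Eyre: 0.47 × 0.03 = 0.0141
  Bell: 0.17 × 0.08 = 0.0136
Sum = 0.0843.
The ratio is 0.0476 / 0.009 (the normalizer cancels) = 5.289.

5.289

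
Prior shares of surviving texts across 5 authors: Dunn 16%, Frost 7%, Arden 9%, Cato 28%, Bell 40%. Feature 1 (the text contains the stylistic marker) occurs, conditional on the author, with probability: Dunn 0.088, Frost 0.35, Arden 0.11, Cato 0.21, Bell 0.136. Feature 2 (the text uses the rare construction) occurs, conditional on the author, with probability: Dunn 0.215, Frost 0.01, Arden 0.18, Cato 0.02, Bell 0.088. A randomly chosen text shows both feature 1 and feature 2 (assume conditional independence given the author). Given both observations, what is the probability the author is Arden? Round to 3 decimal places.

Prior × likelihood for each hypothesis:
  Dunn: 0.16 × 0.088 × 0.215 = 0.0030272
  Frost: 0.07 × 0.35 × 0.01 = 0.000245
  Arden: 0.09 × 0.11 × 0.18 = 0.001782
  Cato: 0.28 × 0.21 × 0.02 = 0.001176
  Bell: 0.4 × 0.136 × 0.088 = 0.0047872
Total = 0.0110174.
P(Arden | evidence) = 0.001782 / 0.0110174 ≈ 0.162.

0.162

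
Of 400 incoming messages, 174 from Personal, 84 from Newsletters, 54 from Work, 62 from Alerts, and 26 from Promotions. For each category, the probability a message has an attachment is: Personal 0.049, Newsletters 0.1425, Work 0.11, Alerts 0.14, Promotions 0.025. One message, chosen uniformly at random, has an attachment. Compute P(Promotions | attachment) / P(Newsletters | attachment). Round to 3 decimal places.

Unnormalized posteriors (prior × likelihood):
  Personal: 0.435 × 0.049 = 0.021315
  Newsletters: 0.21 × 0.1425 = 0.029925
  Work: 0.135 × 0.11 = 0.01485
  Alerts: 0.155 × 0.14 = 0.0217
  Promotions: 0.065 × 0.025 = 0.001625
Sum = 0.089415.
The ratio is 0.001625 / 0.029925 (the normalizer cancels) = 0.054.

0.054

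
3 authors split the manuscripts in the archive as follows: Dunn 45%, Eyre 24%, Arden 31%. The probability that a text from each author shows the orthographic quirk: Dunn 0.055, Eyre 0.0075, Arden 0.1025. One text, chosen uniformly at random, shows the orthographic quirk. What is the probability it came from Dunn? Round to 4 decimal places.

Prior × likelihood for each hypothesis:
  Dunn: 0.45 × 0.055 = 0.02475
  Eyre: 0.24 × 0.0075 = 0.0018
  Arden: 0.31 × 0.1025 = 0.031775
Sum = 0.058325.
P(Dunn | evidence) = 0.02475 / 0.058325 ≈ 0.4243.

0.4243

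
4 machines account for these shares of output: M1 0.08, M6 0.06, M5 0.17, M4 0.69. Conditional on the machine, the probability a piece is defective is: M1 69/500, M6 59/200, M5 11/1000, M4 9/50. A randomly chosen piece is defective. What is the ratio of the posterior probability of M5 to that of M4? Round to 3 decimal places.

0.015

By Bayes' rule, posterior ∝ prior × likelihood:
  M1: 0.08 × 0.138 = 0.01104
  M6: 0.06 × 0.295 = 0.0177
  M5: 0.17 × 0.011 = 0.00187
  M4: 0.69 × 0.18 = 0.1242
Normalizing constant = 0.15481.
The ratio is 0.00187 / 0.1242 (the normalizer cancels) = 0.015.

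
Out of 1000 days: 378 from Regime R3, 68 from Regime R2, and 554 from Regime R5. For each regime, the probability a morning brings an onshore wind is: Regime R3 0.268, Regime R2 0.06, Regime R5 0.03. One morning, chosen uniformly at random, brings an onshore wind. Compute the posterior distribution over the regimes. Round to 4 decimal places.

Prior × likelihood for each hypothesis:
  Regime R3: 0.378 × 0.268 = 0.101304
  Regime R2: 0.068 × 0.06 = 0.00408
  Regime R5: 0.554 × 0.03 = 0.01662
Sum = 0.122004.
P(Regime R3 | onshore) = 0.101304/0.122004 ≈ 0.8303
P(Regime R2 | onshore) = 0.00408/0.122004 ≈ 0.0334
P(Regime R5 | onshore) = 0.01662/0.122004 ≈ 0.1362
(Check: 0.8303+0.0334+0.1362 = 0.9999.)

Regime R3 0.8303, Regime R2 0.0334, Regime R5 0.1362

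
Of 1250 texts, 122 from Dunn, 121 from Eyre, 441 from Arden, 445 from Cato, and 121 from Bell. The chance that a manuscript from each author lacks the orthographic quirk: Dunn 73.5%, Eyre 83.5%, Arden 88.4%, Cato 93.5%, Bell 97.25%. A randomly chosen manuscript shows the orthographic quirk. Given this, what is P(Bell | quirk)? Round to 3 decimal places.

Taking complements, P(quirk | each) = Dunn 0.265, Eyre 0.165, Arden 0.116, Cato 0.065, Bell 0.0275.
Prior × likelihood for each hypothesis:
  Dunn: 0.0976 × 0.265 = 0.025864
  Eyre: 0.0968 × 0.165 = 0.015972
  Arden: 0.3528 × 0.116 = 0.0409248
  Cato: 0.356 × 0.065 = 0.02314
  Bell: 0.0968 × 0.0275 = 0.002662
Normalizing constant = 0.1085628.
P(Bell | evidence) = 0.002662 / 0.1085628 ≈ 0.025.

0.025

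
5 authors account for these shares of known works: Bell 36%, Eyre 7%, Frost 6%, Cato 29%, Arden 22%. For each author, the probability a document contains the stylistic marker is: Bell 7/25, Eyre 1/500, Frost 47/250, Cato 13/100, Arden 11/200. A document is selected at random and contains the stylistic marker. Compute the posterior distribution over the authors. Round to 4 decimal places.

By Bayes' rule, posterior ∝ prior × likelihood:
  Bell: 0.36 × 0.28 = 0.1008
  Eyre: 0.07 × 0.002 = 0.00014
  Frost: 0.06 × 0.188 = 0.01128
  Cato: 0.29 × 0.13 = 0.0377
  Arden: 0.22 × 0.055 = 0.0121
Total = 0.16202.
P(Bell | marker) = 0.1008/0.16202 ≈ 0.6221
P(Eyre | marker) = 0.00014/0.16202 ≈ 0.0009
P(Frost | marker) = 0.01128/0.16202 ≈ 0.0696
P(Cato | marker) = 0.0377/0.16202 ≈ 0.2327
P(Arden | marker) = 0.0121/0.16202 ≈ 0.0747
(Check: 0.6221+0.0009+0.0696+0.2327+0.0747 = 1.0000.)

Bell 0.6221, Eyre 0.0009, Frost 0.0696, Cato 0.2327, Arden 0.0747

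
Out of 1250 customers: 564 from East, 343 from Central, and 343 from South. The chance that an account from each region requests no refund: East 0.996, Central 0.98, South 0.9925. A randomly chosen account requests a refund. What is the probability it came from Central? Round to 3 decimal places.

Taking complements, P(refund | each) = East 0.004, Central 0.02, South 0.0075.
Unnormalized posteriors (prior × likelihood):
  East: 0.4512 × 0.004 = 0.0018048
  Central: 0.2744 × 0.02 = 0.005488
  South: 0.2744 × 0.0075 = 0.002058
Total = 0.0093508.
P(Central | evidence) = 0.005488 / 0.0093508 ≈ 0.587.

0.587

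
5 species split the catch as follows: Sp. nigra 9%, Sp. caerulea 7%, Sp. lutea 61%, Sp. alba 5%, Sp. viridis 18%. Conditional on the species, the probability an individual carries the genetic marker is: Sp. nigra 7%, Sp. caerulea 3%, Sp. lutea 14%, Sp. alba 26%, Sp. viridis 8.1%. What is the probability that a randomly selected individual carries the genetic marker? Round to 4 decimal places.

Prior × likelihood for each hypothesis:
  Sp. nigra: 0.09 × 0.07 = 0.0063
  Sp. caerulea: 0.07 × 0.03 = 0.0021
  Sp. lutea: 0.61 × 0.14 = 0.0854
  Sp. alba: 0.05 × 0.26 = 0.013
  Sp. viridis: 0.18 × 0.081 = 0.01458
P(marker) = 0.0063 + 0.0021 + 0.0854 + 0.013 + 0.01458 = 0.12138 → 0.1214.

0.1214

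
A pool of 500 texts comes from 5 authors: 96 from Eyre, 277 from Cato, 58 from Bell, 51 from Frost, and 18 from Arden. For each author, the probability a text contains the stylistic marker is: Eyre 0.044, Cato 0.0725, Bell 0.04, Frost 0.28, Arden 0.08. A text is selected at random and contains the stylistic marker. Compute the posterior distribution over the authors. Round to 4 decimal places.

Eyre 0.0997, Cato 0.4742, Bell 0.0548, Frost 0.3372, Arden 0.0340

By Bayes' rule, posterior ∝ prior × likelihood:
  Eyre: 0.192 × 0.044 = 0.008448
  Cato: 0.554 × 0.0725 = 0.040165
  Bell: 0.116 × 0.04 = 0.00464
  Frost: 0.102 × 0.28 = 0.02856
  Arden: 0.036 × 0.08 = 0.00288
Total = 0.084693.
P(Eyre | marker) = 0.008448/0.084693 ≈ 0.0997
P(Cato | marker) = 0.040165/0.084693 ≈ 0.4742
P(Bell | marker) = 0.00464/0.084693 ≈ 0.0548
P(Frost | marker) = 0.02856/0.084693 ≈ 0.3372
P(Arden | marker) = 0.00288/0.084693 ≈ 0.0340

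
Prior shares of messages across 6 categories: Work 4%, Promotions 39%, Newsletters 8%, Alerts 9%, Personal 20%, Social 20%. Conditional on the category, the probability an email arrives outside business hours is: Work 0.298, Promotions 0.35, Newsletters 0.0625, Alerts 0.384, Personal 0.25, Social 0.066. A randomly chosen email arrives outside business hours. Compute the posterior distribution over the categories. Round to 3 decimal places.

Work 0.047, Promotions 0.543, Newsletters 0.020, Alerts 0.138, Personal 0.199, Social 0.053

Compute prior × likelihood for every hypothesis:
  Work: 0.04 × 0.298 = 0.01192
  Promotions: 0.39 × 0.35 = 0.1365
  Newsletters: 0.08 × 0.0625 = 0.005
  Alerts: 0.09 × 0.384 = 0.03456
  Personal: 0.2 × 0.25 = 0.05
  Social: 0.2 × 0.066 = 0.0132
Sum = 0.25118.
P(Work | off-hours) = 0.01192/0.25118 ≈ 0.047
P(Promotions | off-hours) = 0.1365/0.25118 ≈ 0.543
P(Newsletters | off-hours) = 0.005/0.25118 ≈ 0.020
P(Alerts | off-hours) = 0.03456/0.25118 ≈ 0.138
P(Personal | off-hours) = 0.05/0.25118 ≈ 0.199
P(Social | off-hours) = 0.0132/0.25118 ≈ 0.053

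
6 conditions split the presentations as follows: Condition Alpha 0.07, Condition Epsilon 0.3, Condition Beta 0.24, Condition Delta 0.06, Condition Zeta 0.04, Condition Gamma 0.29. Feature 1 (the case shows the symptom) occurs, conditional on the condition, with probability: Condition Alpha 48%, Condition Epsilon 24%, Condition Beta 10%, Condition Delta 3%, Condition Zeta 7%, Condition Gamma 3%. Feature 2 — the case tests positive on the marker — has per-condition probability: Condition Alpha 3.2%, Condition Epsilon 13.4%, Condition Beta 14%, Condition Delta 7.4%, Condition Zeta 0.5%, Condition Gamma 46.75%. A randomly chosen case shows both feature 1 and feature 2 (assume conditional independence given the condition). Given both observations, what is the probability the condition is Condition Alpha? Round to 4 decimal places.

0.0588

Compute prior × likelihood for every hypothesis:
  Condition Alpha: 0.07 × 0.48 × 0.032 = 0.0010752
  Condition Epsilon: 0.3 × 0.24 × 0.134 = 0.009648
  Condition Beta: 0.24 × 0.1 × 0.14 = 0.00336
  Condition Delta: 0.06 × 0.03 × 0.074 = 0.0001332
  Condition Zeta: 0.04 × 0.07 × 0.005 = 0.000014
  Condition Gamma: 0.29 × 0.03 × 0.4675 = 0.00406725
Sum = 0.01829765.
P(Condition Alpha | evidence) = 0.0010752 / 0.01829765 ≈ 0.0588.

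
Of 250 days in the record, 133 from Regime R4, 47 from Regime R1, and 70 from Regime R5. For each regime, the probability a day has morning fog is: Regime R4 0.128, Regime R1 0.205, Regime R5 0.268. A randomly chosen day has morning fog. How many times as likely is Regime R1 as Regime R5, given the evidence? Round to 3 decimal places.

Unnormalized posteriors (prior × likelihood):
  Regime R4: 0.532 × 0.128 = 0.068096
  Regime R1: 0.188 × 0.205 = 0.03854
  Regime R5: 0.28 × 0.268 = 0.07504
Normalizing constant = 0.181676.
The ratio is 0.03854 / 0.07504 (the normalizer cancels) = 0.514.

0.514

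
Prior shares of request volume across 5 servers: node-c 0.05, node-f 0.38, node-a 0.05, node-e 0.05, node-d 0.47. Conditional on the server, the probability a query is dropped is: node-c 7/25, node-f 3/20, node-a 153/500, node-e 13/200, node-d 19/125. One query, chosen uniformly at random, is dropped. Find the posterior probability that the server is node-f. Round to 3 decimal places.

By Bayes' rule, posterior ∝ prior × likelihood:
  node-c: 0.05 × 0.28 = 0.014
  node-f: 0.38 × 0.15 = 0.057
  node-a: 0.05 × 0.306 = 0.0153
  node-e: 0.05 × 0.065 = 0.00325
  node-d: 0.47 × 0.152 = 0.07144
Total = 0.16099.
P(node-f | evidence) = 0.057 / 0.16099 ≈ 0.354.

0.354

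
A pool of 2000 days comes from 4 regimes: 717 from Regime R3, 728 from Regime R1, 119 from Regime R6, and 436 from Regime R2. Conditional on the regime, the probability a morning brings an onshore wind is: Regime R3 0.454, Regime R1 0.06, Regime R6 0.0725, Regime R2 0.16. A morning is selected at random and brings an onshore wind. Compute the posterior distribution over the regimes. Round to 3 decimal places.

By Bayes' rule, posterior ∝ prior × likelihood:
  Regime R3: 0.3585 × 0.454 = 0.162759
  Regime R1: 0.364 × 0.06 = 0.02184
  Regime R6: 0.0595 × 0.0725 = 0.00431375
  Regime R2: 0.218 × 0.16 = 0.03488
Normalizing constant = 0.22379275.
P(Regime R3 | onshore) = 0.162759/0.22379275 ≈ 0.727
P(Regime R1 | onshore) = 0.02184/0.22379275 ≈ 0.098
P(Regime R6 | onshore) = 0.00431375/0.22379275 ≈ 0.019
P(Regime R2 | onshore) = 0.03488/0.22379275 ≈ 0.156

Regime R3 0.727, Regime R1 0.098, Regime R6 0.019, Regime R2 0.156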